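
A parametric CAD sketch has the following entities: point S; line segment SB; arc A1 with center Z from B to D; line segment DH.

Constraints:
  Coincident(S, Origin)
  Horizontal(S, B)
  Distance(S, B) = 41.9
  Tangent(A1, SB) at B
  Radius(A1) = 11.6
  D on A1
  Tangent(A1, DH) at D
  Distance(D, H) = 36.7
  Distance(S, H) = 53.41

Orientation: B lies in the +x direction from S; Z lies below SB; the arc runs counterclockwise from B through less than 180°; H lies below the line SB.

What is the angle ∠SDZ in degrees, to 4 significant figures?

168.3°

Checks: S.y = 0.00, B.y = 0.00 ✓; |SB| = 41.90 ✓; |ZD| = 11.60 ✓; ∠(ZD, DH) = 90.00° ✓; |DH| = 36.70 ✓; |SH| = 53.41 ✓.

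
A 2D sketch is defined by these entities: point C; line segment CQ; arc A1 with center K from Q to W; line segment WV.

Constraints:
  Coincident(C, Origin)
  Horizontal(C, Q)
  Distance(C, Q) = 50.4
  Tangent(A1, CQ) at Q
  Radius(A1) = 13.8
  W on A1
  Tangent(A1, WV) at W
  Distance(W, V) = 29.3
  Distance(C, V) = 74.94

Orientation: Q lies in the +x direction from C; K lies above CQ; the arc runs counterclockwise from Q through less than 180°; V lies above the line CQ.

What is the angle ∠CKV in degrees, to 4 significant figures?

122.9°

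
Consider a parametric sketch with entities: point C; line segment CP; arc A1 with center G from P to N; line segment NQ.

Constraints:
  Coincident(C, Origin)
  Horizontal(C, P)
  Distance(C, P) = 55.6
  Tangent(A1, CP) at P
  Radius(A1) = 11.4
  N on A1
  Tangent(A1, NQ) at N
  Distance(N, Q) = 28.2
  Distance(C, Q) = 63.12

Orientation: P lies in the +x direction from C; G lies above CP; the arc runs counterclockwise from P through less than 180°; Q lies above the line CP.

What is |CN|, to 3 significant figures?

67.3

Checks: |GN| = 11.40 ✓; ∠(GN, NQ) = 90.00° ✓; |NQ| = 28.20 ✓; |CQ| = 63.12 ✓.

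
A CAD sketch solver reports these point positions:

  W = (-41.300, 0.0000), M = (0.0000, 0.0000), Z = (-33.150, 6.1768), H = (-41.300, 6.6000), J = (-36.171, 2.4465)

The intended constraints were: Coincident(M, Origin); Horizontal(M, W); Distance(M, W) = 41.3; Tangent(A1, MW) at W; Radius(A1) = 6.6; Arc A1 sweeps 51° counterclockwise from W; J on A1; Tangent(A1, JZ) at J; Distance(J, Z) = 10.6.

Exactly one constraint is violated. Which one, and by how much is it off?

Distance(J, Z) = 10.6 — off by 5.80.

M = (0.00, 0.00) ✓; M.y = 0.00, W.y = 0.00 ✓; |MW| = 41.30 ✓; ∠(HW, WM) = 90.00° ✓; |HW| = 6.600 ✓; bearing(H→J) − bearing(H→W) = 51.00° ✓; |HJ| = 6.600 ✓; ∠(HJ, JZ) = 90.00° ✓; |JZ| = 4.800 ✗.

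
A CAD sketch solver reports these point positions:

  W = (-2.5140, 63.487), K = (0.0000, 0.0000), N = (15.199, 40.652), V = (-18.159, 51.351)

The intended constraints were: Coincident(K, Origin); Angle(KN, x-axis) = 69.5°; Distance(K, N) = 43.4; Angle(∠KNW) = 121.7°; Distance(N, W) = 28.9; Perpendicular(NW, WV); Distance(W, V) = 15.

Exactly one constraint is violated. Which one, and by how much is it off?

Distance(W, V) = 15 — off by 4.80.

K = (0.00, 0.00) ✓; KN at 69.50° ✓; |KN| = 43.40 ✓; ∠KNW = 121.7° ✓; |NW| = 28.90 ✓; ∠(NW, WV) = 90.00° ✓; |WV| = 19.80 ✗.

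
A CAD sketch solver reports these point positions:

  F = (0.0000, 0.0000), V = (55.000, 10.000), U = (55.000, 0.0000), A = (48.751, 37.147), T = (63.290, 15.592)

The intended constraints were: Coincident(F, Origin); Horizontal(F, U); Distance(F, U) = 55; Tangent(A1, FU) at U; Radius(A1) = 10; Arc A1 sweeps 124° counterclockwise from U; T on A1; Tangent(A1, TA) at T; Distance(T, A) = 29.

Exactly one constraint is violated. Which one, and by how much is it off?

Distance(T, A) = 29 — off by 3.00.

F = (0.00, 0.00) ✓; F.y = 0.00, U.y = 0.00 ✓; |FU| = 55.00 ✓; ∠(VU, UF) = 90.00° ✓; |VU| = 10.00 ✓; bearing(V→T) − bearing(V→U) = 124.0° ✓; |VT| = 10.00 ✓; ∠(VT, TA) = 90.00° ✓; |TA| = 26.00 ✗.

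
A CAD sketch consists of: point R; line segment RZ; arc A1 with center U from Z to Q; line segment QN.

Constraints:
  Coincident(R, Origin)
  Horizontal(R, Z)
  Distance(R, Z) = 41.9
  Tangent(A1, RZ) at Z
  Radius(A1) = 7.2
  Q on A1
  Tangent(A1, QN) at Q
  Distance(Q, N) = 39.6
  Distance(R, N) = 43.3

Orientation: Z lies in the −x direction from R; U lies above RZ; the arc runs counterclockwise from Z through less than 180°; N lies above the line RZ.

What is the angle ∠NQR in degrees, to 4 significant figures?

70.01°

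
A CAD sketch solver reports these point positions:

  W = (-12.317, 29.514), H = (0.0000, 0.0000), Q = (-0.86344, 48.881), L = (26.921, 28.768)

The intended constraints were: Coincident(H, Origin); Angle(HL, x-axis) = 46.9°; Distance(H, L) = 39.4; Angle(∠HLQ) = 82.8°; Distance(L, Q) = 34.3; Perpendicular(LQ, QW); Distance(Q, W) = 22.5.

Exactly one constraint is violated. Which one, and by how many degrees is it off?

Perpendicular(LQ, QW) — off by 5.30°.

H = (0.00, 0.00) ✓; HL at 46.90° ✓; |HL| = 39.40 ✓; ∠HLQ = 82.80° ✓; |LQ| = 34.30 ✓; ∠(LQ, QW) = 95.30° ✗; |QW| = 22.50 ✓.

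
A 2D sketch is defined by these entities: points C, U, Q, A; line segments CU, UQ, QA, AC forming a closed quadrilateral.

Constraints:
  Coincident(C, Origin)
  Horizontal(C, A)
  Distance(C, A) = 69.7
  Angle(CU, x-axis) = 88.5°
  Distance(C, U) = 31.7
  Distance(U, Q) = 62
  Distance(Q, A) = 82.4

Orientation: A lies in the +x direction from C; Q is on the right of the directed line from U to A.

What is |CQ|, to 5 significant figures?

30.638

C is at the origin; CA is horizontal with |CA| = 69.7 and A in +x, so A = (69.7, 0). CU runs at 88.5° with |CU| = 31.7, so U = (0.82981, 31.689). Q is determined by |UQ| = 62.0 and |QA| = 82.4 together: it lies at the intersection of circle(U, 62.0) and circle(A, 82.4). With |UA| = 75.811, the foot of the radical line on UA is 18.477 from U and the perpendicular offset is √(62.0² − 18.477²) = 59.183. Taking the right-of-UA solution: Q = (-7.1232, -29.799).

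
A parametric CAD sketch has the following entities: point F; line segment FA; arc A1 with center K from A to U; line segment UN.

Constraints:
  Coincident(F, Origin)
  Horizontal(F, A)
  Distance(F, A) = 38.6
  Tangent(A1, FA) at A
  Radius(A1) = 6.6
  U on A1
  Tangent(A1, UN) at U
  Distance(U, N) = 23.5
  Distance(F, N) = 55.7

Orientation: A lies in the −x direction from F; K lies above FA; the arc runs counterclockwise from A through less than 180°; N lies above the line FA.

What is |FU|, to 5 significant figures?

34.927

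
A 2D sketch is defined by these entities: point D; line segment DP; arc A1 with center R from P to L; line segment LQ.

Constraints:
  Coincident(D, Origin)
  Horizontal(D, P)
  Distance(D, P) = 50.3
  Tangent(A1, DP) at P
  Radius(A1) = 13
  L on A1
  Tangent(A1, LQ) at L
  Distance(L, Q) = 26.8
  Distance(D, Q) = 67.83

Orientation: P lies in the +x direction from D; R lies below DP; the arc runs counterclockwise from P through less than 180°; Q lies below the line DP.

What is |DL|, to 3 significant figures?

43.7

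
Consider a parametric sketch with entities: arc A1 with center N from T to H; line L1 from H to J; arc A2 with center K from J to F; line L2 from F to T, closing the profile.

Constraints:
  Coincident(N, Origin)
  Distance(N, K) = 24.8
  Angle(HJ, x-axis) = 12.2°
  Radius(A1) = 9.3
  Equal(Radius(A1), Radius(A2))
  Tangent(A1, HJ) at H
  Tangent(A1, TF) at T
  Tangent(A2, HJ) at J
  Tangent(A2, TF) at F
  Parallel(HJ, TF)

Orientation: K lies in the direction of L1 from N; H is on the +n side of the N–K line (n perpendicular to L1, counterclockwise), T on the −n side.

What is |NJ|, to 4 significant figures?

26.49

Tangency of A1 to both parallel lines with radius 9.3 puts H and T at N ± 9.3·n: H = (-1.965, 9.090), T = (1.965, -9.090). Equal radii place J and F the same way about K: J = K + 9.3·n = (22.27, 14.33), F = K − 9.3·n = (26.21, -3.849). Then |NJ| = |J − N| = 26.49.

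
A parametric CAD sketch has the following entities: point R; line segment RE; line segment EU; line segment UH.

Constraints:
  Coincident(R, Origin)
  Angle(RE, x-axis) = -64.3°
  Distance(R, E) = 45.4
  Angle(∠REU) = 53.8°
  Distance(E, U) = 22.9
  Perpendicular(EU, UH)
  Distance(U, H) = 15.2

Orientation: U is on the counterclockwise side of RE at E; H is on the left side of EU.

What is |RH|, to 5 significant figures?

21.790

R is at the origin; RE runs at -64.3° with length 45.4, so E = 45.4·(cos -64.3°, sin -64.3°) = (19.688, -40.909). ∠REU = 53.8°, so EU runs at -64.3° + (180° − 53.8°) = 61.900° from the x-axis; with |EU| = 22.9, U = E + 22.9·(cos 61.900°, sin 61.900°) = (30.474, -20.708). EU ⟂ UH; with |UH| = 15.2 on the left of EU, H = U + 15.2·(-0.88213, 0.47101) = (17.066, -13.549). Then |RH| = |H − R| = 21.790.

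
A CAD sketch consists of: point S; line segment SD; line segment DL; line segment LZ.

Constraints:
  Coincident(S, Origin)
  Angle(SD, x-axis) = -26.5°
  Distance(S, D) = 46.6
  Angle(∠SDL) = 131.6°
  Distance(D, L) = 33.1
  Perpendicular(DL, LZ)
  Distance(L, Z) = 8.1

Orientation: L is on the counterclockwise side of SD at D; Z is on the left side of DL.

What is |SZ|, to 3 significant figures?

69.4

S is at the origin; SD runs at -26.5° with length 46.6, so D = 46.6·(cos -26.5°, sin -26.5°) = (41.7, -20.8). ∠SDL = 131.6°, so DL runs at -26.5° + (180° − 131.6°) = 21.9° from the x-axis; with |DL| = 33.1, L = D + 33.1·(cos 21.9°, sin 21.9°) = (72.4, -8.45). DL is perpendicular to LZ; with |LZ| = 8.1 on the left of DL, Z = L + 8.1·(-0.373, 0.928) = (69.4, -0.931). Then |SZ| = |Z − S| = 69.4.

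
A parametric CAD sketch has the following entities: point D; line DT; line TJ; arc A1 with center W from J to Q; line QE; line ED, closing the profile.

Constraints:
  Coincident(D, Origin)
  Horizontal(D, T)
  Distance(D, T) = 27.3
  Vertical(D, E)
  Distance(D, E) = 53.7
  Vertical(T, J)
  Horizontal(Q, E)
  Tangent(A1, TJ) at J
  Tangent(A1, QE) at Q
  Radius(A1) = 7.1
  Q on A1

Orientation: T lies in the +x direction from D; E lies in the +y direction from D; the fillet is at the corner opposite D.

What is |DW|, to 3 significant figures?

50.8

D and E share the same x with |DE| = 53.7 and E on the +y side, so E = (0.00, 53.7). The virtual corner opposite D is at (27.3, 53.7). The tangent condition forces WJ to be normal to TJ and the tangent condition forces WQ to be normal to QE, with radius 7.1, so the center W sits 7.1 in from both sides at W = (20.2, 46.6). Then |DW| = |W − D| = 50.8.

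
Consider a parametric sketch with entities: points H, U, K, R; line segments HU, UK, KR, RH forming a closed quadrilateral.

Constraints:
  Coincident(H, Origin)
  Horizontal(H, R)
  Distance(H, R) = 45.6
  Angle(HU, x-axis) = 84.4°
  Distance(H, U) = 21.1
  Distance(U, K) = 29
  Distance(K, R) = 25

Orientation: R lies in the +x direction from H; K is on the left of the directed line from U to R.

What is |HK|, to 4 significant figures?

37.11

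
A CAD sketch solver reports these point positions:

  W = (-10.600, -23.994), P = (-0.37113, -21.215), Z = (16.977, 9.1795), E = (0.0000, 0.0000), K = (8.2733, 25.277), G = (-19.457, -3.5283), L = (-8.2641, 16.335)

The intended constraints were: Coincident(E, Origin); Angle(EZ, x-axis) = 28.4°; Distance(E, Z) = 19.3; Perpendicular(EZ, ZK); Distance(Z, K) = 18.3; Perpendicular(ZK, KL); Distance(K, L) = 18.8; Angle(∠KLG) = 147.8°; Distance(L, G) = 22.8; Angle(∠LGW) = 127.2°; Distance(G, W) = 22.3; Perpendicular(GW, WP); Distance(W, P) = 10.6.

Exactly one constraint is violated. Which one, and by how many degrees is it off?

Perpendicular(GW, WP) — off by 8.20°.

E = (0.00, 0.00) ✓; EZ at 28.40° ✓; |EZ| = 19.30 ✓; ∠(EZ, ZK) = 90.00° ✓; |ZK| = 18.30 ✓; ∠(ZK, KL) = 90.00° ✓; |KL| = 18.80 ✓; ∠KLG = 147.8° ✓; |LG| = 22.80 ✓; ∠LGW = 127.2° ✓; |GW| = 22.30 ✓; ∠(GW, WP) = 81.80° ✗; |WP| = 10.60 ✓.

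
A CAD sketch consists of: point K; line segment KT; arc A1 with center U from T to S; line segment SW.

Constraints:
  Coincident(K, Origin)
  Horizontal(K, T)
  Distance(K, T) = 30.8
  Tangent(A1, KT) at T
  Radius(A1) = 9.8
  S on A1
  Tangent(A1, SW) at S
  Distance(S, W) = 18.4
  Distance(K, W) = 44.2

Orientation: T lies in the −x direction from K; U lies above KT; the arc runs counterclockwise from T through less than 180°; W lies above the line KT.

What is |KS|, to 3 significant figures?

26.9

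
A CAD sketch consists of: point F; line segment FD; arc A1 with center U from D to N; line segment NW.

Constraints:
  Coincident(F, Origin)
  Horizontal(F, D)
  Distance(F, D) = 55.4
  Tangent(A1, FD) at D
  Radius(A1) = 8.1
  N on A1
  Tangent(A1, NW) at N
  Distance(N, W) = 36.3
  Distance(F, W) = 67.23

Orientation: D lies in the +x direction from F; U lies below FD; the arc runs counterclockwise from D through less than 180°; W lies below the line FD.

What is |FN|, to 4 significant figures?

48.12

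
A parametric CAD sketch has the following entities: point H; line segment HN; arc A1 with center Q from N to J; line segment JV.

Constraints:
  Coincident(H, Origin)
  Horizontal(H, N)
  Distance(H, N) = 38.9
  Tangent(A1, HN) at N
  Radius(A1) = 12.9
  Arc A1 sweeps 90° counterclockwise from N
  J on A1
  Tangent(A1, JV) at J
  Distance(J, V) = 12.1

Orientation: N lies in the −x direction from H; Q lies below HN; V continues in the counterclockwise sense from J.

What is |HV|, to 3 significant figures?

57.5

On A1, N sits at bearing 90° from Q; a 90° counterclockwise sweep puts J at bearing 180°, so J = Q + 12.9·(cos 180°, sin 180°) = (-51.8, -12.9). Tangency of A1 to JV means the radius QJ is perpendicular to JV, so JV runs along (−sin 180°, cos 180°); with |JV| = 12.1, V = (-51.8, -25.0). Then |HV| = |V − H| = 57.5.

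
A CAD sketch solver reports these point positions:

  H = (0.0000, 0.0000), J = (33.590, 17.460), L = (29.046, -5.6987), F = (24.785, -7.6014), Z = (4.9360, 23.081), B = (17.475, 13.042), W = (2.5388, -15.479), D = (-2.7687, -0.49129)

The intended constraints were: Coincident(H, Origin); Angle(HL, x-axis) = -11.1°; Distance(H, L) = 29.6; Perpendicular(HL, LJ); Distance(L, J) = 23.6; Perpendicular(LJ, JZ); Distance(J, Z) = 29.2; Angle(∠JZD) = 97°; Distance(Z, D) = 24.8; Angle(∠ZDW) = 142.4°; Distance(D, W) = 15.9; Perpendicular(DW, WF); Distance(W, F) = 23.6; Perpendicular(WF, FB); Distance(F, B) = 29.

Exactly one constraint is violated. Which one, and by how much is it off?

Distance(F, B) = 29 — off by 7.10.

H = (0.00, 0.00) ✓; HL at -11.10° ✓; |HL| = 29.60 ✓; ∠(HL, LJ) = 90.00° ✓; |LJ| = 23.60 ✓; ∠(LJ, JZ) = 90.00° ✓; |JZ| = 29.20 ✓; ∠JZD = 97.00° ✓; |ZD| = 24.80 ✓; ∠ZDW = 142.4° ✓; |DW| = 15.90 ✓; ∠(DW, WF) = 90.00° ✓; |WF| = 23.60 ✓; ∠(WF, FB) = 90.00° ✓; |FB| = 21.90 ✗.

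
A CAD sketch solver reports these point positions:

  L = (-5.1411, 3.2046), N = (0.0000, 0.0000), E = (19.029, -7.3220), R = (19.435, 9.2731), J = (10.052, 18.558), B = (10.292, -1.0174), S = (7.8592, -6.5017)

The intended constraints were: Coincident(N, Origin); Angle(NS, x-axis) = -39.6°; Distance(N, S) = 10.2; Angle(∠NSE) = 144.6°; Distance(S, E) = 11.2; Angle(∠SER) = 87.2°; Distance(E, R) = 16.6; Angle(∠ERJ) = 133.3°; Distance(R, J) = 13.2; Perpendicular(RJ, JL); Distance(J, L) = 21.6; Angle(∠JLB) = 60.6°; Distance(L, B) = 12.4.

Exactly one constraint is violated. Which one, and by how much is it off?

Distance(L, B) = 12.4 — off by 3.60.

N = (0.00, 0.00) ✓; NS at -39.60° ✓; |NS| = 10.20 ✓; ∠NSE = 144.6° ✓; |SE| = 11.20 ✓; ∠SER = 87.20° ✓; |ER| = 16.60 ✓; ∠ERJ = 133.3° ✓; |RJ| = 13.20 ✓; ∠(RJ, JL) = 90.00° ✓; |JL| = 21.60 ✓; ∠JLB = 60.60° ✓; |LB| = 16.00 ✗.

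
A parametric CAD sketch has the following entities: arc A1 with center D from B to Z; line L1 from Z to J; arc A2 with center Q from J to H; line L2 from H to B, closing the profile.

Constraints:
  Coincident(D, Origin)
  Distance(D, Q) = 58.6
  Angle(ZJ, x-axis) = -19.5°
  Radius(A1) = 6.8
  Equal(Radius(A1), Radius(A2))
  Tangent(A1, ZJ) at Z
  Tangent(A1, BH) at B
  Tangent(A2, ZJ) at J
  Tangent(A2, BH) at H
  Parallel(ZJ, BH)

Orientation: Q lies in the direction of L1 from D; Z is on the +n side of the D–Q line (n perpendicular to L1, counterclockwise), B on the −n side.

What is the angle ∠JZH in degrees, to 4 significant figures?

13.07°

The slot axis is L1's direction at -19.5°, so u = (cos -19.5°, sin -19.5°) = (0.9426, -0.3338) and n = (−sin -19.5°, cos -19.5°) = (0.3338, 0.9426). D is at the origin and Q lies 58.6 along u from D, so Q = 58.6·u = (55.24, -19.56). Tangency of A1 to both parallel lines with radius 6.8 puts Z and B at D ± 6.8·n: Z = (2.270, 6.410), B = (-2.270, -6.410). Equal radii place J and H the same way about Q: J = Q + 6.8·n = (57.51, -13.15), H = Q − 6.8·n = (52.97, -25.97). Then cos ∠JZH = ZJ·ZH / (|ZJ||ZH|), giving 13.07°.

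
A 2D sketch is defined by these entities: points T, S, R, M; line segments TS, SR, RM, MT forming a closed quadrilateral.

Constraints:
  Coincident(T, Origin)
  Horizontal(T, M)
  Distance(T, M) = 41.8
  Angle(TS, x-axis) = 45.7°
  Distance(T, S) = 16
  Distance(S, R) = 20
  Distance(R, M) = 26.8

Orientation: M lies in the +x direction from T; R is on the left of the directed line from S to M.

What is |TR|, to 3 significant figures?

35.8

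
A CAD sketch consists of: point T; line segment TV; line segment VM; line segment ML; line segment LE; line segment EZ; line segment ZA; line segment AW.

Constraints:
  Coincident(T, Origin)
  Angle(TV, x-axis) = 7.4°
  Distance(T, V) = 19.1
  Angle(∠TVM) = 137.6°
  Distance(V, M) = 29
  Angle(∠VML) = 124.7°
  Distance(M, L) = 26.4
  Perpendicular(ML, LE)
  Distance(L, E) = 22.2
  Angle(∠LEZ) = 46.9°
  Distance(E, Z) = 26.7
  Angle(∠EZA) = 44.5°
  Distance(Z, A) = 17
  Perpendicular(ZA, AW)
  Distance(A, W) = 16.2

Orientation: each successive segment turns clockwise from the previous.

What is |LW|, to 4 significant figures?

19.85

T is at the origin; TV runs at 7.4° with length 19.1, so V = (18.94, 2.460). ∠TVM = 137.6° gives VM at -35.00° from the x-axis; with |VM| = 29.0, M = (42.70, -14.17). ∠VML = 124.7° gives ML at -90.30° from the x-axis; with |ML| = 26.4, L = (42.56, -40.57). ML ⟂ LE, so LE runs at 179.7°; with |LE| = 22.2, E = (20.36, -40.46). ∠LEZ = 46.9° gives EZ at 46.60° from the x-axis; with |EZ| = 26.7, Z = (38.70, -21.06). ∠EZA = 44.5° gives ZA at -88.90° from the x-axis; with |ZA| = 17.0, A = (39.03, -38.05). ZA is perpendicular to AW, so AW runs at -178.9°; with |AW| = 16.2, W = (22.83, -38.37). Then |LW| = |W − L| = 19.85.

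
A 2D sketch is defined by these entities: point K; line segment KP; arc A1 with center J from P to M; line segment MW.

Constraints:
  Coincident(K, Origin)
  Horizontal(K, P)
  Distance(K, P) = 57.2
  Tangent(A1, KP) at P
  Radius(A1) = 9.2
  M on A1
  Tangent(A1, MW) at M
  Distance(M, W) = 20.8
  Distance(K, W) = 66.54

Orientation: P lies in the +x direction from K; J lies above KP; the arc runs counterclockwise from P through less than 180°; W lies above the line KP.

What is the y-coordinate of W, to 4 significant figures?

31.91

Checks: |JM| = 9.200 ✓; ∠(JM, MW) = 90.00° ✓; |MW| = 20.80 ✓; |KW| = 66.54 ✓.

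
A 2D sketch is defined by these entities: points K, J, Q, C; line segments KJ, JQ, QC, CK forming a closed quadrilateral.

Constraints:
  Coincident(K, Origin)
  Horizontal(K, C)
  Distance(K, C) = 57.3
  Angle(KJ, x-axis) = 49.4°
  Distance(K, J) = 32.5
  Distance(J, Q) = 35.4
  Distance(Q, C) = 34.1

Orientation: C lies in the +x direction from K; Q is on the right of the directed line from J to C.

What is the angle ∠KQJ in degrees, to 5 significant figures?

61.027°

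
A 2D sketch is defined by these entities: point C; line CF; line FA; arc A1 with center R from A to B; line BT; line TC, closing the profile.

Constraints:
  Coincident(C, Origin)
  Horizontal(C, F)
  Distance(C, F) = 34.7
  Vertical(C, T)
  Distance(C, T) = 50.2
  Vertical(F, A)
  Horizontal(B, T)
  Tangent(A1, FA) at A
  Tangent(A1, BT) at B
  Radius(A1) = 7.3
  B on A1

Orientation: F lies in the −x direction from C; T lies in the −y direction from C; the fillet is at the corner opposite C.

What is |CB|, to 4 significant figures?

57.19

C is at the origin; CF is horizontal with |CF| = 34.7 and F on the −x side, so F = (-34.70, 0.000). C and T share the same x with |CT| = 50.2 and T on the −y side, so T = (0.000, -50.20). The virtual corner opposite C is at (-34.70, -50.20). A1 meets FA tangentially, so RA is at right angles to FA and the tangent condition forces RB to be normal to BT, with radius 7.3, so the center R sits 7.3 in from both sides at R = (-27.40, -42.90). That places the tangent points at A = (-34.70, -42.90) on FA and B = (-27.40, -50.20) on BT. Then |CB| = |B − C| = 57.19.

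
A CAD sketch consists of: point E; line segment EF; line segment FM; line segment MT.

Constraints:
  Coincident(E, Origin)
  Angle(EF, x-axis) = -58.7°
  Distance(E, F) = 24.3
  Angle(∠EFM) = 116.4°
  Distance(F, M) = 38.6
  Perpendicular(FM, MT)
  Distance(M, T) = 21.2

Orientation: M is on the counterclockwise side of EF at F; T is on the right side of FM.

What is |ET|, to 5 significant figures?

65.474

E is at the origin; EF runs at -58.7° with length 24.3, so F = 24.3·(cos -58.7°, sin -58.7°) = (12.624, -20.763). ∠EFM = 116.4°, so FM runs at -58.7° + (180° − 116.4°) = 4.9000° from the x-axis; with |FM| = 38.6, M = F + 38.6·(cos 4.9000°, sin 4.9000°) = (51.083, -17.466). FM ⟂ MT; with |MT| = 21.2 on the right of FM, T = M + 21.2·(0.085417, -0.99635) = (52.894, -38.589). Then |ET| = |T − E| = 65.474.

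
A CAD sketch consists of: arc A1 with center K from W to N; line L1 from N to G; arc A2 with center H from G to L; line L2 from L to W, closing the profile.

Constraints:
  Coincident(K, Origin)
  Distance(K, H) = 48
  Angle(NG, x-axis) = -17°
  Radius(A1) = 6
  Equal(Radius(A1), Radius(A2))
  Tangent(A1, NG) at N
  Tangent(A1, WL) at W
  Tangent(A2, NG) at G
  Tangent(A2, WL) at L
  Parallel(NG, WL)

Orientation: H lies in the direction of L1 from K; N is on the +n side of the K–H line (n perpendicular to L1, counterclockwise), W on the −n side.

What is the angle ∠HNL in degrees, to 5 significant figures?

6.9112°

The slot axis is L1's direction at -17.0°, so u = (cos -17.0°, sin -17.0°) = (0.95630, -0.29237) and n = (−sin -17.0°, cos -17.0°) = (0.29237, 0.95630). K is at the origin and H lies 48.0 along u from K, so H = 48.0·u = (45.903, -14.034). Tangency of A1 to both parallel lines with radius 6.0 puts N and W at K ± 6.0·n: N = (1.7542, 5.7378), W = (-1.7542, -5.7378). Equal radii place G and L the same way about H: G = H + 6.0·n = (47.657, -8.2960), L = H − 6.0·n = (44.148, -19.772). Then cos ∠HNL = NH·NL / (|NH||NL|), giving 6.9112°.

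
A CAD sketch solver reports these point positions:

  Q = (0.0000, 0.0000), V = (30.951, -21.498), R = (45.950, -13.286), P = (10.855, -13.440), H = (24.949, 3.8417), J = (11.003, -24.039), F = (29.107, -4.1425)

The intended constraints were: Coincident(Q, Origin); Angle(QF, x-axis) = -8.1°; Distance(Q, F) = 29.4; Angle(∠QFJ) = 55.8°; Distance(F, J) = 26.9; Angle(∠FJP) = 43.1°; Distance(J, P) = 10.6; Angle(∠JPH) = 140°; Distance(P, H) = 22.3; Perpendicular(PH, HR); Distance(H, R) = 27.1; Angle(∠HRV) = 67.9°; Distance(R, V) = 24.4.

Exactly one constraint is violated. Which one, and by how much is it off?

Distance(R, V) = 24.4 — off by 7.30.

Q = (0.00, 0.00) ✓; QF at -8.100° ✓; |QF| = 29.40 ✓; ∠QFJ = 55.80° ✓; |FJ| = 26.90 ✓; ∠FJP = 43.10° ✓; |JP| = 10.60 ✓; ∠JPH = 140.0° ✓; |PH| = 22.30 ✓; ∠(PH, HR) = 90.00° ✓; |HR| = 27.10 ✓; ∠HRV = 67.90° ✓; |RV| = 17.10 ✗.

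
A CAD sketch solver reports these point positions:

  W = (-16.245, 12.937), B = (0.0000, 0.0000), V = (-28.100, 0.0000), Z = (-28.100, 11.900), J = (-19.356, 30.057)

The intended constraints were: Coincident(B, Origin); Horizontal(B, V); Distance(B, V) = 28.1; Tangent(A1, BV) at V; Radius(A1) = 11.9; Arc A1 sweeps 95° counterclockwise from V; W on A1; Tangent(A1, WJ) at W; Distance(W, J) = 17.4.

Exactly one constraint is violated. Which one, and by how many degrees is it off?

Tangent(A1, WJ) at W — off by 5.30°.

B = (0.00, 0.00) ✓; B.y = 0.00, V.y = 0.00 ✓; |BV| = 28.10 ✓; ∠(ZV, VB) = 90.00° ✓; |ZV| = 11.90 ✓; bearing(Z→W) − bearing(Z→V) = 95.00° ✓; |ZW| = 11.90 ✓; ∠(ZW, WJ) = 84.70° ✗; |WJ| = 17.40 ✓.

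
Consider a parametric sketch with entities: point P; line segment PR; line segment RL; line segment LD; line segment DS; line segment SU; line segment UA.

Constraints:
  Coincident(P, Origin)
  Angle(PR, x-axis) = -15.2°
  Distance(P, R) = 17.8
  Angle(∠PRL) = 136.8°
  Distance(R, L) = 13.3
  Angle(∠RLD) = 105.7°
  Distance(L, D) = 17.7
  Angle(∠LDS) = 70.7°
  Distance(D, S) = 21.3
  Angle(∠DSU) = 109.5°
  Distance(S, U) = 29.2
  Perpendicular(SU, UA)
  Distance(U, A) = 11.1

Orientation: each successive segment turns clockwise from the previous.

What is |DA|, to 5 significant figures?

37.404

P is at the origin; PR runs at -15.2° with length 17.8, so R = (17.177, -4.6670). ∠PRL = 136.8° gives RL at -58.400° from the x-axis; with |RL| = 13.3, L = (24.146, -15.995). ∠RLD = 105.7° gives LD at -132.70° from the x-axis; with |LD| = 17.7, D = (12.143, -29.003). ∠LDS = 70.7° gives DS at 118.00° from the x-axis; with |DS| = 21.3, S = (2.1431, -10.196). ∠DSU = 109.5° gives SU at 47.500° from the x-axis; with |SU| = 29.2, U = (21.870, 11.332). SU is perpendicular to UA, so UA runs at -42.500°; with |UA| = 11.1, A = (30.054, 3.8333). Then |DA| = |A − D| = 37.404.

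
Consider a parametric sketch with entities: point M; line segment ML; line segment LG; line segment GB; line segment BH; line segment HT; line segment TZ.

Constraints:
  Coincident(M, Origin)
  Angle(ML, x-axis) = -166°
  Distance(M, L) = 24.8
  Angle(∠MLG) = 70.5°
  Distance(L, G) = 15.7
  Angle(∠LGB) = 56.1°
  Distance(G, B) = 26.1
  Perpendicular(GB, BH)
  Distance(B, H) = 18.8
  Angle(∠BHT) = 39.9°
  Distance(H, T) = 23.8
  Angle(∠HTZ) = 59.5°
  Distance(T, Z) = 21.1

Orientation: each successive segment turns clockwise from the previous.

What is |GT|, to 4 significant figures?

10.85

M is at the origin; ML runs at -166.0° with length 24.8, so L = (-24.06, -6.000). ∠MLG = 70.5° gives LG at 84.50° from the x-axis; with |LG| = 15.7, G = (-22.56, 9.628). ∠LGB = 56.1° gives GB at -39.40° from the x-axis; with |GB| = 26.1, B = (-2.390, -6.938). The perpendicularity gives BH at right angles to GB, so BH runs at -129.4°; with |BH| = 18.8, H = (-14.32, -21.47). ∠BHT = 39.9° gives HT at 90.50° from the x-axis; with |HT| = 23.8, T = (-14.53, 2.333). Then |GT| = |T − G| = 10.85.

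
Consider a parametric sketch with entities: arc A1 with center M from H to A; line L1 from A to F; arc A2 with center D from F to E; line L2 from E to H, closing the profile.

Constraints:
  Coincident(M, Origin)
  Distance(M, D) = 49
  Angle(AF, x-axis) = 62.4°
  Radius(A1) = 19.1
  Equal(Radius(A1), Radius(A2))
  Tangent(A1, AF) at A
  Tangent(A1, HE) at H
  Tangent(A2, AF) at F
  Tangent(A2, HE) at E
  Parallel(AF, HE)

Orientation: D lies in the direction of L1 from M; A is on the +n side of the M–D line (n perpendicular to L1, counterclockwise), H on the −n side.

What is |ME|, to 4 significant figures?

52.59

Tangency of A1 to both parallel lines with radius 19.1 puts A and H at M ± 19.1·n: A = (-16.93, 8.849), H = (16.93, -8.849). Equal radii place F and E the same way about D: F = D + 19.1·n = (5.775, 52.27), E = D − 19.1·n = (39.63, 34.58). Then |ME| = |E − M| = 52.59.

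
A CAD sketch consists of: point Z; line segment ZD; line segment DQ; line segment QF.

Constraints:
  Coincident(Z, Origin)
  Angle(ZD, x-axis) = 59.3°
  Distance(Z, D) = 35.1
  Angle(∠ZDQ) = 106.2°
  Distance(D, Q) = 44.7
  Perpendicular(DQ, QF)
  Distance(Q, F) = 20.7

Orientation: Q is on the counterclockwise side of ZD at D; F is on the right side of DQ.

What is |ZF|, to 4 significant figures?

77.00

Z is at the origin; ZD runs at 59.3° with length 35.1, so D = 35.1·(cos 59.3°, sin 59.3°) = (17.92, 30.18). ∠ZDQ = 106.2°, so DQ runs at 59.3° + (180° − 106.2°) = 133.1° from the x-axis; with |DQ| = 44.7, Q = D + 44.7·(cos 133.1°, sin 133.1°) = (-12.62, 62.82). DQ ⟂ QF; with |QF| = 20.7 on the right of DQ, F = Q + 20.7·(0.7302, 0.6833) = (2.492, 76.96). Then |ZF| = |F − Z| = 77.00.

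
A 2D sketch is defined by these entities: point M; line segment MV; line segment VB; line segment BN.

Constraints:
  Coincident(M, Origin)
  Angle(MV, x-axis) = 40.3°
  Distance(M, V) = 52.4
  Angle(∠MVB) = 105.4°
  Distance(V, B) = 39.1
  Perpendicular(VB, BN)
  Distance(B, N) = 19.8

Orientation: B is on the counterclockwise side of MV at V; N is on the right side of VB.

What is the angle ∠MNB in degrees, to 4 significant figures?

37.01°

M is at the origin; MV runs at 40.3° with length 52.4, so V = 52.4·(cos 40.3°, sin 40.3°) = (39.96, 33.89). ∠MVB = 105.4°, so VB runs at 40.3° + (180° − 105.4°) = 114.9° from the x-axis; with |VB| = 39.1, B = V + 39.1·(cos 114.9°, sin 114.9°) = (23.50, 69.36). The perpendicularity gives BN at right angles to VB; with |BN| = 19.8 on the right of VB, N = B + 19.8·(0.9070, 0.4210) = (41.46, 77.69). Then cos ∠MNB = NM·NB / (|NM||NB|), giving 37.01°.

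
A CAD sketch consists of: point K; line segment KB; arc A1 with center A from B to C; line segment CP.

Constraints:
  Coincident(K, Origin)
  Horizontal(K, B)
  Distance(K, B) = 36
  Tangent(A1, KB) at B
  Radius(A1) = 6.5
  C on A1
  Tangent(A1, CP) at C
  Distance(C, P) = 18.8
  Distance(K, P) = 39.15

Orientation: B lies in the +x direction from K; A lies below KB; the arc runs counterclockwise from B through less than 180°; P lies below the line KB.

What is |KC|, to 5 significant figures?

30.230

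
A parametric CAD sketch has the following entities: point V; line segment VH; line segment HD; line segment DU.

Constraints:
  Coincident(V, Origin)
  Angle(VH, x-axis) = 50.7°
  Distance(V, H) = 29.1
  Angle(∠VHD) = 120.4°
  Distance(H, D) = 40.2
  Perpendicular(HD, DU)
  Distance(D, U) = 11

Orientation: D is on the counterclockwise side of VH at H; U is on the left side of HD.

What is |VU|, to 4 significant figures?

56.71

∠VHD = 120.4°, so HD runs at 50.7° + (180° − 120.4°) = 110.3° from the x-axis; with |HD| = 40.2, D = H + 40.2·(cos 110.3°, sin 110.3°) = (4.485, 60.22). HD is perpendicular to DU; with |DU| = 11.0 on the left of HD, U = D + 11.0·(-0.9379, -0.3469) = (-5.832, 56.41). Then |VU| = |U − V| = 56.71.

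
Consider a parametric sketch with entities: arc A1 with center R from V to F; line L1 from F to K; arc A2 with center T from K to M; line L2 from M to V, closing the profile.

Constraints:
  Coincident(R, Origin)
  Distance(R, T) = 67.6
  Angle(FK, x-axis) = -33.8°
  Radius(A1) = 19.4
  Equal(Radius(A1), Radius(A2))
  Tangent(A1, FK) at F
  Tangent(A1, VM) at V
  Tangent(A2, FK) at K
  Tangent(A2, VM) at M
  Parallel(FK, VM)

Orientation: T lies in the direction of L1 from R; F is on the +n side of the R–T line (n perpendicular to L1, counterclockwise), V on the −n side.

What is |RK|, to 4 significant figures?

70.33

The slot axis is L1's direction at -33.8°, so u = (cos -33.8°, sin -33.8°) = (0.8310, -0.5563) and n = (−sin -33.8°, cos -33.8°) = (0.5563, 0.8310). R is at the origin and T lies 67.6 along u from R, so T = 67.6·u = (56.17, -37.61). Tangency of A1 to both parallel lines with radius 19.4 puts F and V at R ± 19.4·n: F = (10.79, 16.12), V = (-10.79, -16.12). Equal radii place K and M the same way about T: K = T + 19.4·n = (66.97, -21.48), M = T − 19.4·n = (45.38, -53.73). Then |RK| = |K − R| = 70.33.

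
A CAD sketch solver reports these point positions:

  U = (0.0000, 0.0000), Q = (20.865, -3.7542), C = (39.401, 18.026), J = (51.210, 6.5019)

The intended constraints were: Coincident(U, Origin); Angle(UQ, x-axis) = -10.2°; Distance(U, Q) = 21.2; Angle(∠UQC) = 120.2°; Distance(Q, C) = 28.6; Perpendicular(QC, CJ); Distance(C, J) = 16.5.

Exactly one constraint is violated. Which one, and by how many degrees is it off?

Perpendicular(QC, CJ) — off by 3.90°.

U = (0.00, 0.00) ✓; UQ at -10.20° ✓; |UQ| = 21.20 ✓; ∠UQC = 120.2° ✓; |QC| = 28.60 ✓; ∠(QC, CJ) = 93.90° ✗; |CJ| = 16.50 ✓.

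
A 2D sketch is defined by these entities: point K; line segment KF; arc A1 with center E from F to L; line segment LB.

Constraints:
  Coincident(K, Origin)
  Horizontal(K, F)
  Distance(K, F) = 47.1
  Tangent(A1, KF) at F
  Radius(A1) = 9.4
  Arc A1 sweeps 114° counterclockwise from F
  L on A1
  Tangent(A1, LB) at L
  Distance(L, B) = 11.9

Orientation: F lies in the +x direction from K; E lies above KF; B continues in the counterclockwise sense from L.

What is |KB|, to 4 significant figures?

56.27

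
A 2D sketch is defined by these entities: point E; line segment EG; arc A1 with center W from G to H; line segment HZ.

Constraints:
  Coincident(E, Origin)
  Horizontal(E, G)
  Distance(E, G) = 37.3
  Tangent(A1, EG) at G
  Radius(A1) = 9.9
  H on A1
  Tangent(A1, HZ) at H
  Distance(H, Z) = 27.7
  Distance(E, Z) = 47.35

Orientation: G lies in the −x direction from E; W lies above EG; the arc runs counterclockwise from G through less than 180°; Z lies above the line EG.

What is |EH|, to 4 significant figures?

29.26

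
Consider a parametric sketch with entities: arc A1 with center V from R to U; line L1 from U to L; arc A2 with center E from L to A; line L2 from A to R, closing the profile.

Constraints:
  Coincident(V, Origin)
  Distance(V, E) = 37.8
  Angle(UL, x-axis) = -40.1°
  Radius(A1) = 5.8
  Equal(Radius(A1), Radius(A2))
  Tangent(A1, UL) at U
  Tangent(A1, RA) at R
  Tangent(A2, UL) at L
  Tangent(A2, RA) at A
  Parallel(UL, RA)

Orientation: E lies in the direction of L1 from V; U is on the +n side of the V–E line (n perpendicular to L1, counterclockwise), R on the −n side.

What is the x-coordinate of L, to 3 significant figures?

32.6

The slot axis is L1's direction at -40.1°, so u = (cos -40.1°, sin -40.1°) = (0.765, -0.644) and n = (−sin -40.1°, cos -40.1°) = (0.644, 0.765). V is at the origin and E lies 37.8 along u from V, so E = 37.8·u = (28.9, -24.3). Tangency of A1 to both parallel lines with radius 5.8 puts U and R at V ± 5.8·n: U = (3.74, 4.44), R = (-3.74, -4.44). Equal radii place L and A the same way about E: L = E + 5.8·n = (32.6, -19.9), A = E − 5.8·n = (25.2, -28.8). So L.x = 32.6.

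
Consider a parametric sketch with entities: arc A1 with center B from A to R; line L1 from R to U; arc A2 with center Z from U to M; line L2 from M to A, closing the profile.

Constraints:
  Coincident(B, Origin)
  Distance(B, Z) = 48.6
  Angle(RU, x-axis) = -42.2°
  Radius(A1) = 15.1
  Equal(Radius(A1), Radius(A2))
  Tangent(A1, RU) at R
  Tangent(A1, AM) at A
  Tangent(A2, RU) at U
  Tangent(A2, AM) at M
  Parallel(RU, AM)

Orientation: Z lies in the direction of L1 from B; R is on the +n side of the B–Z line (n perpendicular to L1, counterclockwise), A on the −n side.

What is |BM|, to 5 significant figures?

50.892

The slot axis is L1's direction at -42.2°, so u = (cos -42.2°, sin -42.2°) = (0.74080, -0.67172) and n = (−sin -42.2°, cos -42.2°) = (0.67172, 0.74080). B is at the origin and Z lies 48.6 along u from B, so Z = 48.6·u = (36.003, -32.646). Tangency of A1 to both parallel lines with radius 15.1 puts R and A at B ± 15.1·n: R = (10.143, 11.186), A = (-10.143, -11.186). Equal radii place U and M the same way about Z: U = Z + 15.1·n = (46.146, -21.459), M = Z − 15.1·n = (25.860, -43.832). Then |BM| = |M − B| = 50.892.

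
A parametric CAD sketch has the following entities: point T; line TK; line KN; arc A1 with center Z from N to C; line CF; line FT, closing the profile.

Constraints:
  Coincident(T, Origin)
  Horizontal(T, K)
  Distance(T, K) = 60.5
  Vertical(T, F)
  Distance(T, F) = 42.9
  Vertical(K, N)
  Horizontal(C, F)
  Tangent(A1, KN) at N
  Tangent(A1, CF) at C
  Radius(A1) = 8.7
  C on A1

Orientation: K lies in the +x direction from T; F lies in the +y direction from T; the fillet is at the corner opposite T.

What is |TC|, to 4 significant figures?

67.26

The virtual corner opposite T is at (60.50, 42.90). A1 meets KN tangentially, so ZN is at right angles to KN and tangency of A1 to CF means the radius ZC is perpendicular to CF, with radius 8.7, so the center Z sits 8.7 in from both sides at Z = (51.80, 34.20). That places the tangent points at N = (60.50, 34.20) on KN and C = (51.80, 42.90) on CF. Then |TC| = |C − T| = 67.26.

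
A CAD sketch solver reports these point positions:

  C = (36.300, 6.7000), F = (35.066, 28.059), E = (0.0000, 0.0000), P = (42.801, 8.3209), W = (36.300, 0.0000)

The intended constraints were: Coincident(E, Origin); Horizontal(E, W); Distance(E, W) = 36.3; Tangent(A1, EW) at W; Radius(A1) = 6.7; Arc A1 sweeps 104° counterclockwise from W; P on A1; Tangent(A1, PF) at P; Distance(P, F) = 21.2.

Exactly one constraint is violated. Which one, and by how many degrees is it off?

Tangent(A1, PF) at P — off by 7.40°.

E = (0.00, 0.00) ✓; E.y = 0.00, W.y = 0.00 ✓; |EW| = 36.30 ✓; ∠(CW, WE) = 90.00° ✓; |CW| = 6.700 ✓; bearing(C→P) − bearing(C→W) = 104.0° ✓; |CP| = 6.700 ✓; ∠(CP, PF) = 82.60° ✗; |PF| = 21.20 ✓.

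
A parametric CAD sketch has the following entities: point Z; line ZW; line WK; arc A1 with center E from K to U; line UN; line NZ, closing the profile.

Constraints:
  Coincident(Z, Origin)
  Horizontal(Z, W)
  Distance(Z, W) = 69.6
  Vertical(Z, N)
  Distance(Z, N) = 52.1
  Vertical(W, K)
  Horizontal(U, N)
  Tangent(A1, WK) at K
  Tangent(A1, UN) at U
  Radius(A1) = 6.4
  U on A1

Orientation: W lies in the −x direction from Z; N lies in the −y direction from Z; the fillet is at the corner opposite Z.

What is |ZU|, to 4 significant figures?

81.91

Z is at the origin; Z and W share the same y with |ZW| = 69.6 and W on the −x side, so W = (-69.60, 0.000). Z and N share the same x with |ZN| = 52.1 and N on the −y side, so N = (0.000, -52.10). The virtual corner opposite Z is at (-69.60, -52.10). Tangency of A1 to WK means the radius EK is perpendicular to WK and since A1 is tangent to UN there, EU ⟂ UN, with radius 6.4, so the center E sits 6.4 in from both sides at E = (-63.20, -45.70). That places the tangent points at K = (-69.60, -45.70) on WK and U = (-63.20, -52.10) on UN. Then |ZU| = |U − Z| = 81.91.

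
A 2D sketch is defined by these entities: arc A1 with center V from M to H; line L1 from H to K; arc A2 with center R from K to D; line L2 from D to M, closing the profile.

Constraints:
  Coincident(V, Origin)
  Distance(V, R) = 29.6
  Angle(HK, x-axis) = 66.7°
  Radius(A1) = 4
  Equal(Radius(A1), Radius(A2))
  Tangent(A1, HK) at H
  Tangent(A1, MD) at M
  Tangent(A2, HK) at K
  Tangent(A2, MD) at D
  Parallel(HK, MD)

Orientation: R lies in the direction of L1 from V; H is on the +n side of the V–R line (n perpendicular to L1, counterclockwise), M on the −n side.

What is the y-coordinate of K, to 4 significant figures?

28.77

The slot axis is L1's direction at 66.7°, so u = (cos 66.7°, sin 66.7°) = (0.3955, 0.9184) and n = (−sin 66.7°, cos 66.7°) = (-0.9184, 0.3955). V is at the origin and R lies 29.6 along u from V, so R = 29.6·u = (11.71, 27.19). Tangency of A1 to both parallel lines with radius 4.0 puts H and M at V ± 4.0·n: H = (-3.674, 1.582), M = (3.674, -1.582). Equal radii place K and D the same way about R: K = R + 4.0·n = (8.034, 28.77), D = R − 4.0·n = (15.38, 25.60). So K.y = 28.77.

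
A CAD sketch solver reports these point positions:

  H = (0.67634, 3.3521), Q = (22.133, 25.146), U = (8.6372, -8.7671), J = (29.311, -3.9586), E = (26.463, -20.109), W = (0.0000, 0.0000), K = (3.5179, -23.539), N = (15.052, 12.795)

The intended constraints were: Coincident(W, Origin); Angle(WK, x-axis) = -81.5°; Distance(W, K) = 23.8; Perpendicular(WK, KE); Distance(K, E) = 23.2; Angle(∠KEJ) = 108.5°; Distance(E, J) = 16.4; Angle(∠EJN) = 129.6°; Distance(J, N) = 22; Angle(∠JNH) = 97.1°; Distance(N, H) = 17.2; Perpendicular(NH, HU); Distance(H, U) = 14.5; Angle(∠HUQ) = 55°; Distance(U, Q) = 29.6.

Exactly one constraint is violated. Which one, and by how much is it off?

Distance(U, Q) = 29.6 — off by 6.90.

W = (0.00, 0.00) ✓; WK at -81.50° ✓; |WK| = 23.80 ✓; ∠(WK, KE) = 90.00° ✓; |KE| = 23.20 ✓; ∠KEJ = 108.5° ✓; |EJ| = 16.40 ✓; ∠EJN = 129.6° ✓; |JN| = 22.00 ✓; ∠JNH = 97.10° ✓; |NH| = 17.20 ✓; ∠(NH, HU) = 90.00° ✓; |HU| = 14.50 ✓; ∠HUQ = 55.00° ✓; |UQ| = 36.50 ✗.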